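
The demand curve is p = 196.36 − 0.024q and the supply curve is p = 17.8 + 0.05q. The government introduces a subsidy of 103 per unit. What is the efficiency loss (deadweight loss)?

71682.43

Competitive equilibrium: 196.36 − 0.024q = 17.8 + 0.05q → q* = 2412.973, p* = 138.4486.
The subsidy lowers effective supply by 103: p = 0.05q − 85.2.
New quantity: 196.36 − 0.024q = 0.05q − 85.2 → q' = 3804.8649.
Overproduction Δq = 3804.8649 − 2412.973 = 1391.8919; wedge = subsidy = 103.
The triangle = ½ × 1391.8919 × 103 = 71682.43.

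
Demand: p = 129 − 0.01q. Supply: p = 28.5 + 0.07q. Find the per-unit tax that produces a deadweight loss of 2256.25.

19

Competitive equilibrium: 129 − 0.01q = 28.5 + 0.07q → q* = 1256.25, p* = 116.4375.
A tax t gives Δq = t/0.08 and wedge t, so DWL = t²/0.16.
t²/0.16 = 2256.25 → t² = 361 → t = 19.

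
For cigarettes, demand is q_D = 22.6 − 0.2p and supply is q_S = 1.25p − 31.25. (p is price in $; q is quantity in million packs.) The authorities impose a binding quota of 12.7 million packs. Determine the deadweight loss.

$17.73 million

In inverse form: demand p = 113 − 5q, supply p = 25 + 0.8q.
Competitive equilibrium: 113 − 5q = 25 + 0.8q → q* = 15.1724, p* = 37.1379.
At q = 12.7: demand price = 113 − 5·12.7 = 49.5; supply price = 25 + 0.8·12.7 = 35.16.
Δq = 15.1724 − 12.7 = 2.4724; wedge = 49.5 − 35.16 = 14.34.
DWL = ½ × 2.4724 × 14.34 = $17.73 million.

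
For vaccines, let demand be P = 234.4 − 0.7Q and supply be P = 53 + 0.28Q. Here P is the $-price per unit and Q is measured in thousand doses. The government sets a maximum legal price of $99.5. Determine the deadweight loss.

$177.46 thousand

Competitive equilibrium: 234.4 − 0.7Q = 53 + 0.28Q → Q* = 185.102, P* = 104.8286.
At the ceiling P = 99.5, quantity supplied = (99.5 − 53)/0.28 = 166.0714.
Willingness to pay at Q' = 166.0714: 234.4 − 0.7·166.0714 = 118.15.
ΔQ = 185.102 − 166.0714 = 19.0306; wedge = 118.15 − 99.5 = 18.65.
Deadweight loss = ½ × 19.0306 × 18.65 = $177.46 thousand.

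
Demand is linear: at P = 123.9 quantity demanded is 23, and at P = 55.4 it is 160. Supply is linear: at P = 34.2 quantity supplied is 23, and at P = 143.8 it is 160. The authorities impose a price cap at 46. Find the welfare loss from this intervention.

Demand slope = (55.4 − 123.9)/(160 − 23) = −0.5, so P = 135.4 − 0.5Q.
Supply slope = (143.8 − 34.2)/(160 − 23) = 0.8, so P = 15.8 + 0.8Q.
Competitive equilibrium: 135.4 − 0.5Q = 15.8 + 0.8Q → Q* = 92, P* = 89.4.
At the ceiling P = 46, quantity supplied = (46 − 15.8)/0.8 = 37.75.
Willingness to pay at Q' = 37.75: 135.4 − 0.5·37.75 = 116.525.
ΔQ = 92 − 37.75 = 54.25; wedge = 116.525 − 46 = 70.525.
DWL = ½ × 54.25 × 70.525 = 1912.99.

1912.99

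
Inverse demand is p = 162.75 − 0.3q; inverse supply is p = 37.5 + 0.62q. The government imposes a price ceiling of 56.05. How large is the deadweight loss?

Competitive equilibrium: 162.75 − 0.3q = 37.5 + 0.62q → q* = 136.1413, p* = 121.9076.
At the ceiling p = 56.05, quantity supplied = (56.05 − 37.5)/0.62 = 29.9194.
Willingness to pay at q' = 29.9194: 162.75 − 0.3·29.9194 = 153.7742.
Δq = 136.1413 − 29.9194 = 106.2219; wedge = 153.7742 − 56.05 = 97.7242.
Welfare loss = ½ × 106.2219 × 97.7242 = 5190.23.

5190.23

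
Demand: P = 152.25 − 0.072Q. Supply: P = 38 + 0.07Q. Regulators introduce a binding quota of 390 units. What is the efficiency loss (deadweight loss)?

Competitive equilibrium: 152.25 − 0.072Q = 38 + 0.07Q → Q* = 804.5775, P* = 94.3204.
At Q = 390: demand price = 152.25 − 0.072·390 = 124.17; supply price = 38 + 0.07·390 = 65.3.
ΔQ = 804.5775 − 390 = 414.5775; wedge = 124.17 − 65.3 = 58.87.
The triangle = ½ × 414.5775 × 58.87 = 12203.09.

12203.09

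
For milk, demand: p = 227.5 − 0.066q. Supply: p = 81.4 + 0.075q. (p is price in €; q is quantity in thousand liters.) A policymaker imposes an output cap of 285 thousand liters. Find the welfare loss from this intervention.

€39780.10 thousand

Competitive equilibrium: 227.5 − 0.066q = 81.4 + 0.075q → q* = 1036.1702, p* = 159.1128.
At q = 285: demand price = 227.5 − 0.066·285 = 208.69; supply price = 81.4 + 0.075·285 = 102.775.
Δq = 1036.1702 − 285 = 751.1702; wedge = 208.69 − 102.775 = 105.915.
DWL = ½ × 751.1702 × 105.915 = €39780.10 thousand.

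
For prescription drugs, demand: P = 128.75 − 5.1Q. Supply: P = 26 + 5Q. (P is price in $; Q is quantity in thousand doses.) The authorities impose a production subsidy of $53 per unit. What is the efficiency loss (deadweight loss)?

Competitive equilibrium: 128.75 − 5.1Q = 26 + 5Q → Q* = 10.1733, P* = 76.8663.
The subsidy lowers effective supply by 53: P = 5Q − 27.
New quantity: 128.75 − 5.1Q = 5Q − 27 → Q' = 15.4208.
Overproduction ΔQ = 15.4208 − 10.1733 = 5.2475; wedge = subsidy = 53.
Deadweight loss = ½ × 5.2475 × 53 = $139.06 thousand.

$139.06 thousand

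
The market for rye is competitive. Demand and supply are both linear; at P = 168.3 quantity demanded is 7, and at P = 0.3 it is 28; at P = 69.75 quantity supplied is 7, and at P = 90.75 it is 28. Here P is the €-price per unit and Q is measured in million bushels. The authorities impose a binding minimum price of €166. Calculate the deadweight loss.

Demand slope = (0.3 − 168.3)/(28 − 7) = −8, so P = 224.3 − 8Q.
Supply slope = (90.75 − 69.75)/(28 − 7) = 1, so P = 62.75 + Q.
Competitive equilibrium: 224.3 − 8Q = 62.75 + Q → Q* = 17.95, P* = 80.7.
At the floor P = 166, quantity demanded = (224.3 − 166)/8 = 7.2875.
Sellers' marginal cost at Q' = 7.2875: 62.75 + 1·7.2875 = 70.0375.
ΔQ = 17.95 − 7.2875 = 10.6625; wedge = 166 − 70.0375 = 95.9625.
Deadweight loss = ½ × 10.6625 × 95.9625 = €511.60 million.

€511.60 million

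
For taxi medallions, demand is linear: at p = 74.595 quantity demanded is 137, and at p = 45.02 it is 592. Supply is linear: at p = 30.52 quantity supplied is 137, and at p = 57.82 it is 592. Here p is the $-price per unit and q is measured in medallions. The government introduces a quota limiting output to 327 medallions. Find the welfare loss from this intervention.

Demand slope = (45.02 − 74.595)/(592 − 137) = −0.065, so p = 83.5 − 0.065q.
Supply slope = (57.82 − 30.52)/(592 − 137) = 0.06, so p = 22.3 + 0.06q.
Competitive equilibrium: 83.5 − 0.065q = 22.3 + 0.06q → q* = 489.6, p* = 51.676.
At q = 327: demand price = 83.5 − 0.065·327 = 62.245; supply price = 22.3 + 0.06·327 = 41.92.
Δq = 489.6 − 327 = 162.6; wedge = 62.245 − 41.92 = 20.325.
Welfare loss = ½ × 162.6 × 20.325 = $1652.42.

$1652.42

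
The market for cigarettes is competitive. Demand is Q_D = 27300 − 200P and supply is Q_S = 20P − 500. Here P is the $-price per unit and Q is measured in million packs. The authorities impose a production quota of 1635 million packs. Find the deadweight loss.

$4231.64 million

In inverse form: demand P = 136.5 − 0.005Q, supply P = 25 + 0.05Q.
Competitive equilibrium: 136.5 − 0.005Q = 25 + 0.05Q → Q* = 2027.2727, P* = 126.3636.
At Q = 1635: demand price = 136.5 − 0.005·1635 = 128.325; supply price = 25 + 0.05·1635 = 106.75.
ΔQ = 2027.2727 − 1635 = 392.2727; wedge = 128.325 − 106.75 = 21.575.
DWL = ½ × 392.2727 × 21.575 = $4231.64 million.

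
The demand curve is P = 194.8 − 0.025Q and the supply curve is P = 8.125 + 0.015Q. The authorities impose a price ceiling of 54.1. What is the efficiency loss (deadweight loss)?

Competitive equilibrium: 194.8 − 0.025Q = 8.125 + 0.015Q → Q* = 4666.875, P* = 78.1281.
At the ceiling P = 54.1, quantity supplied = (54.1 − 8.125)/0.015 = 3065.
Willingness to pay at Q' = 3065: 194.8 − 0.025·3065 = 118.175.
ΔQ = 4666.875 − 3065 = 1601.875; wedge = 118.175 − 54.1 = 64.075.
The triangle = ½ × 1601.875 × 64.075 = 51320.07.

51320.07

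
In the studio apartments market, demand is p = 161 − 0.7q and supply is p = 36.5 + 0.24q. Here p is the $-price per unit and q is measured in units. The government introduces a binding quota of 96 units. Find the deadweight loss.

Competitive equilibrium: 161 − 0.7q = 36.5 + 0.24q → q* = 132.4468, p* = 68.2872.
At q = 96: demand price = 161 − 0.7·96 = 93.8; supply price = 36.5 + 0.24·96 = 59.54.
Δq = 132.4468 − 96 = 36.4468; wedge = 93.8 − 59.54 = 34.26.
Welfare loss = ½ × 36.4468 × 34.26 = $624.33.

$624.33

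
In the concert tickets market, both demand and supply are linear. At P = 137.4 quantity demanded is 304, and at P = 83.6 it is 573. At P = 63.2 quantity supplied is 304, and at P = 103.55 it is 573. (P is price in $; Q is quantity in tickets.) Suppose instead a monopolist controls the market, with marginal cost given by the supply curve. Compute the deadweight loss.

Demand slope = (83.6 − 137.4)/(573 − 304) = −0.2, so P = 198.2 − 0.2Q.
Supply slope = (103.55 − 63.2)/(573 − 304) = 0.15, so P = 17.6 + 0.15Q.
Competitive equilibrium: 198.2 − 0.2Q = 17.6 + 0.15Q → Q* = 516, P* = 95.
Marginal revenue: MR = 198.2 − 0.4Q. Set MR = MC: 198.2 − 0.4Q = 17.6 + 0.15Q → Q_m = 328.3636.
Price P_m = 198.2 − 0.2·328.3636 = 132.5273; MC(Q_m) = 17.6 + 0.15·328.3636 = 66.8545.
Competitive Q* = 516, so ΔQ = 187.6364; wedge = 132.5273 − 66.8545 = 65.6728.
Welfare loss = ½ × 187.6364 × 65.6728 = $6161.30.

$6161.30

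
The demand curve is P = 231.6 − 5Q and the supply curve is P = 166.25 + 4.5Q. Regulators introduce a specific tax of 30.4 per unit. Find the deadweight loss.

48.64

Competitive equilibrium: 231.6 − 5Q = 166.25 + 4.5Q → Q* = 6.8789, P* = 197.2053.
With the tax, the buyer price exceeds the seller price by 30.4: (231.6 − 5Q) − (166.25 + 4.5Q) = 30.4 → Q' = 3.6789.
ΔQ = 6.8789 − 3.6789 = 3.2; the wedge equals the tax, 30.4.
Welfare loss = ½ × 3.2 × 30.4 = 48.64.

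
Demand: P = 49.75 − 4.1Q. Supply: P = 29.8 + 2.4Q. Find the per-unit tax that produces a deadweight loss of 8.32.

10.4

Competitive equilibrium: 49.75 − 4.1Q = 29.8 + 2.4Q → Q* = 3.0692, P* = 37.1662.
A tax t gives ΔQ = t/6.5 and wedge t, so DWL = t²/13.
t²/13 = 8.32 → t² = 108.16 → t = 10.4.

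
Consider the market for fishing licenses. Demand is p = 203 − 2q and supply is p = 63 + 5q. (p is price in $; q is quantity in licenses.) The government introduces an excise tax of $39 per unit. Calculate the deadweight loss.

Competitive equilibrium: 203 − 2q = 63 + 5q → q* = 20, p* = 163.
With the tax, the buyer price exceeds the seller price by 39: (203 − 2q) − (63 + 5q) = 39 → q' = 14.4286.
Δq = 20 − 14.4286 = 5.5714; the wedge equals the tax, 39.
Welfare loss = ½ × 5.5714 × 39 = $108.64.

$108.64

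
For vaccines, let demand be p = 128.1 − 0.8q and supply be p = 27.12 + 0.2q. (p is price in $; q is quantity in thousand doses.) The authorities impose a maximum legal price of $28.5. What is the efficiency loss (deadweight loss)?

$4425.52 thousand

Competitive equilibrium: 128.1 − 0.8q = 27.12 + 0.2q → q* = 100.98, p* = 47.316.
At the ceiling p = 28.5, quantity supplied = (28.5 − 27.12)/0.2 = 6.9.
Willingness to pay at q' = 6.9: 128.1 − 0.8·6.9 = 122.58.
Δq = 100.98 − 6.9 = 94.08; wedge = 122.58 − 28.5 = 94.08.
The triangle = ½ × 94.08 × 94.08 = $4425.52 thousand.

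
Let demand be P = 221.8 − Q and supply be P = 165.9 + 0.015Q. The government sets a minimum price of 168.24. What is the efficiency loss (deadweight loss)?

Competitive equilibrium: 221.8 − Q = 165.9 + 0.015Q → Q* = 55.0739, P* = 166.7261.
At the floor P = 168.24, quantity demanded = (221.8 − 168.24)/1 = 53.56.
Sellers' marginal cost at Q' = 53.56: 165.9 + 0.015·53.56 = 166.7034.
ΔQ = 55.0739 − 53.56 = 1.5139; wedge = 168.24 − 166.7034 = 1.5366.
The triangle = ½ × 1.5139 × 1.5366 = 1.16.

1.16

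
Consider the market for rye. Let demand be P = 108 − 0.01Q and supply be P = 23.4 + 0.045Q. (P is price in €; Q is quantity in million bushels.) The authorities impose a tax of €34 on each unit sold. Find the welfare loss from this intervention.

Competitive equilibrium: 108 − 0.01Q = 23.4 + 0.045Q → Q* = 1538.1818, P* = 92.6182.
With the tax, the buyer price exceeds the seller price by 34: (108 − 0.01Q) − (23.4 + 0.045Q) = 34 → Q' = 920.
ΔQ = 1538.1818 − 920 = 618.1818; the wedge equals the tax, 34.
DWL = ½ × 618.1818 × 34 = €10509.09 million.

€10509.09 million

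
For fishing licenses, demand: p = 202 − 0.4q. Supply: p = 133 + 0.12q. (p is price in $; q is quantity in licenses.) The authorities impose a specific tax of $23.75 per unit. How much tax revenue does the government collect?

$2066.71

Competitive equilibrium: 202 − 0.4q = 133 + 0.12q → q* = 132.6923, p* = 148.9231.
With the tax, the buyer price exceeds the seller price by 23.75: (202 − 0.4q) − (133 + 0.12q) = 23.75 → q' = 87.0192.
Tax revenue = 23.75 × 87.0192 = $2066.71.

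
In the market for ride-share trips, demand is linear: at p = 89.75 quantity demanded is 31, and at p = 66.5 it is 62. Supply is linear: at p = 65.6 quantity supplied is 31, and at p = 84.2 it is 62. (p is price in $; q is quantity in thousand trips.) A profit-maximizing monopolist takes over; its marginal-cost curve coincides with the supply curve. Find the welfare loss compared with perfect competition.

Demand slope = (66.5 − 89.75)/(62 − 31) = −0.75, so p = 113 − 0.75q.
Supply slope = (84.2 − 65.6)/(62 − 31) = 0.6, so p = 47 + 0.6q.
Competitive equilibrium: 113 − 0.75q = 47 + 0.6q → q* = 48.8889, p* = 76.3333.
Marginal revenue: MR = 113 − 1.5q. Set MR = MC: 113 − 1.5q = 47 + 0.6q → q_m = 31.4286.
Price p_m = 113 − 0.75·31.4286 = 89.4286; MC(q_m) = 47 + 0.6·31.4286 = 65.8572.
Competitive q* = 48.8889, so Δq = 17.4603; wedge = 89.4286 − 65.8572 = 23.5714.
The triangle = ½ × 17.4603 × 23.5714 = $205.78 thousand.

$205.78 thousand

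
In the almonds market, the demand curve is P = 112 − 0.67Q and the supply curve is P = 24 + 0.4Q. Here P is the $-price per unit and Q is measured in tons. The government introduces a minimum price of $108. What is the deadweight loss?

$3112.39

Competitive equilibrium: 112 − 0.67Q = 24 + 0.4Q → Q* = 82.243, P* = 56.8972.
At the floor P = 108, quantity demanded = (112 − 108)/0.67 = 5.9701.
Sellers' marginal cost at Q' = 5.9701: 24 + 0.4·5.9701 = 26.388.
ΔQ = 82.243 − 5.9701 = 76.2729; wedge = 108 − 26.388 = 81.612.
Deadweight loss = ½ × 76.2729 × 81.612 = $3112.39.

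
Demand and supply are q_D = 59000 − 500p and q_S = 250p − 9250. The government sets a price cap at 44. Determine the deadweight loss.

In inverse form: demand p = 118 − 0.002q, supply p = 37 + 0.004q.
Competitive equilibrium: 118 − 0.002q = 37 + 0.004q → q* = 13500, p* = 91.
At the ceiling p = 44, quantity supplied = (44 − 37)/0.004 = 1750.
Willingness to pay at q' = 1750: 118 − 0.002·1750 = 114.5.
Δq = 13500 − 1750 = 11750; wedge = 114.5 − 44 = 70.5.
Welfare loss = ½ × 11750 × 70.5 = 414187.50.

414187.50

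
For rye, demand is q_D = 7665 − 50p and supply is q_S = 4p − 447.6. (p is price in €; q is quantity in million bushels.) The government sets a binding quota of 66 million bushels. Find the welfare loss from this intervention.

In inverse form: demand p = 153.3 − 0.02q, supply p = 111.9 + 0.25q.
Competitive equilibrium: 153.3 − 0.02q = 111.9 + 0.25q → q* = 153.3333, p* = 150.2333.
At q = 66: demand price = 153.3 − 0.02·66 = 151.98; supply price = 111.9 + 0.25·66 = 128.4.
Δq = 153.3333 − 66 = 87.3333; wedge = 151.98 − 128.4 = 23.58.
DWL = ½ × 87.3333 × 23.58 = €1029.66 million.

€1029.66 million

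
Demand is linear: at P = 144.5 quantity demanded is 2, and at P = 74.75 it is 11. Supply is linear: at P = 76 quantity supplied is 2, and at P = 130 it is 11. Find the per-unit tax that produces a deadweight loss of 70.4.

44

Demand slope = (74.75 − 144.5)/(11 − 2) = −7.75, so P = 160 − 7.75Q.
Supply slope = (130 − 76)/(11 − 2) = 6, so P = 64 + 6Q.
Competitive equilibrium: 160 − 7.75Q = 64 + 6Q → Q* = 6.9818, P* = 105.8909.
A tax t gives ΔQ = t/13.75 and wedge t, so DWL = t²/27.5.
t²/27.5 = 70.4 → t² = 1936 → t = 44.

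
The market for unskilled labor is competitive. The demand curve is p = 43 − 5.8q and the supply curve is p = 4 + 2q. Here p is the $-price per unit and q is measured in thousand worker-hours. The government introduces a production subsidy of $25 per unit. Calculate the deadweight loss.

Competitive equilibrium: 43 − 5.8q = 4 + 2q → q* = 5, p* = 14.
The subsidy lowers effective supply by 25: p = 2q − 21.
New quantity: 43 − 5.8q = 2q − 21 → q' = 8.2051.
Overproduction Δq = 8.2051 − 5 = 3.2051; wedge = subsidy = 25.
Welfare loss = ½ × 3.2051 × 25 = $40.06 thousand.

$40.06 thousand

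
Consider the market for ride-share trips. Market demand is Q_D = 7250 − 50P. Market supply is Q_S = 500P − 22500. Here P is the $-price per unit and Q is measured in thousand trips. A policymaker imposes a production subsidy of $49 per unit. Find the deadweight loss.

In inverse form: demand P = 145 − 0.02Q, supply P = 45 + 0.002Q.
Competitive equilibrium: 145 − 0.02Q = 45 + 0.002Q → Q* = 4545.4545, P* = 54.0909.
The subsidy lowers effective supply by 49: P = 0.002Q − 4.
New quantity: 145 − 0.02Q = 0.002Q − 4 → Q' = 6772.7273.
Overproduction ΔQ = 6772.7273 − 4545.4545 = 2227.2728; wedge = subsidy = 49.
Welfare loss = ½ × 2227.2728 × 49 = $54568.18 thousand.

$54568.18 thousand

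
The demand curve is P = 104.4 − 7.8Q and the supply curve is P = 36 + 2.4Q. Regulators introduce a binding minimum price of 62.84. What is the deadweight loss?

9.68

Competitive equilibrium: 104.4 − 7.8Q = 36 + 2.4Q → Q* = 6.7059, P* = 52.0941.
At the floor P = 62.84, quantity demanded = (104.4 − 62.84)/7.8 = 5.3282.
Sellers' marginal cost at Q' = 5.3282: 36 + 2.4·5.3282 = 48.7877.
ΔQ = 6.7059 − 5.3282 = 1.3777; wedge = 62.84 − 48.7877 = 14.0523.
The triangle = ½ × 1.3777 × 14.0523 = 9.68.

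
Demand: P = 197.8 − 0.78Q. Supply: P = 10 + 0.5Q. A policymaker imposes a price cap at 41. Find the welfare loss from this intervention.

4593.45

Competitive equilibrium: 197.8 − 0.78Q = 10 + 0.5Q → Q* = 146.7188, P* = 83.3594.
At the ceiling P = 41, quantity supplied = (41 − 10)/0.5 = 62.
Willingness to pay at Q' = 62: 197.8 − 0.78·62 = 149.44.
ΔQ = 146.7188 − 62 = 84.7188; wedge = 149.44 − 41 = 108.44.
Deadweight loss = ½ × 84.7188 × 108.44 = 4593.45.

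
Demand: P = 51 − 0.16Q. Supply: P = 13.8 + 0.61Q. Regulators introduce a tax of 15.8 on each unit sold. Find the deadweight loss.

162.10

Competitive equilibrium: 51 − 0.16Q = 13.8 + 0.61Q → Q* = 48.3117, P* = 43.2701.
With the tax, the buyer price exceeds the seller price by 15.8: (51 − 0.16Q) − (13.8 + 0.61Q) = 15.8 → Q' = 27.7922.
ΔQ = 48.3117 − 27.7922 = 20.5195; the wedge equals the tax, 15.8.
The triangle = ½ × 20.5195 × 15.8 = 162.10.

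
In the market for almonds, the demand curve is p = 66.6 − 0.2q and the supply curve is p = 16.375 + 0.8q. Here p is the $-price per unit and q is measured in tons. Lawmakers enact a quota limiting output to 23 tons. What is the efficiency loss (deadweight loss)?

Competitive equilibrium: 66.6 − 0.2q = 16.375 + 0.8q → q* = 50.225, p* = 56.555.
At q = 23: demand price = 66.6 − 0.2·23 = 62; supply price = 16.375 + 0.8·23 = 34.775.
Δq = 50.225 − 23 = 27.225; wedge = 62 − 34.775 = 27.225.
The triangle = ½ × 27.225 × 27.225 = $370.60.

$370.60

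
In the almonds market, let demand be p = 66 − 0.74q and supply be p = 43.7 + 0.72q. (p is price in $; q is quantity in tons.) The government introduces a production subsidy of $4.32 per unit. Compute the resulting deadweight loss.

$6.39

Competitive equilibrium: 66 − 0.74q = 43.7 + 0.72q → q* = 15.274, p* = 54.6973.
The subsidy lowers effective supply by 4.32: p = 39.38 + 0.72q.
New quantity: 66 − 0.74q = 39.38 + 0.72q → q' = 18.2329.
Overproduction Δq = 18.2329 − 15.274 = 2.9589; wedge = subsidy = 4.32.
DWL = ½ × 2.9589 × 4.32 = $6.39.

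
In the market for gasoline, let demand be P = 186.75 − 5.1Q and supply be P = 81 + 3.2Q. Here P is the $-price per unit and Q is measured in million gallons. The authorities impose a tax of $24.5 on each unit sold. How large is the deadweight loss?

Competitive equilibrium: 186.75 − 5.1Q = 81 + 3.2Q → Q* = 12.741, P* = 121.7711.
With the tax, the buyer price exceeds the seller price by 24.5: (186.75 − 5.1Q) − (81 + 3.2Q) = 24.5 → Q' = 9.7892.
ΔQ = 12.741 − 9.7892 = 2.9518; the wedge equals the tax, 24.5.
Welfare loss = ½ × 2.9518 × 24.5 = $36.16 million.

$36.16 million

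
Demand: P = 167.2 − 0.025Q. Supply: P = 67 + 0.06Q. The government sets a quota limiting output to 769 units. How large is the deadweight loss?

Competitive equilibrium: 167.2 − 0.025Q = 67 + 0.06Q → Q* = 1178.8235, P* = 137.7294.
At Q = 769: demand price = 167.2 − 0.025·769 = 147.975; supply price = 67 + 0.06·769 = 113.14.
ΔQ = 1178.8235 − 769 = 409.8235; wedge = 147.975 − 113.14 = 34.835.
Welfare loss = ½ × 409.8235 × 34.835 = 7138.10.

7138.10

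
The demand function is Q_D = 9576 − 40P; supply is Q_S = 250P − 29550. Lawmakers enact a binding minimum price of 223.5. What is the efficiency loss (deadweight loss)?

182048.20

In inverse form: demand P = 239.4 − 0.025Q, supply P = 118.2 + 0.004Q.
Competitive equilibrium: 239.4 − 0.025Q = 118.2 + 0.004Q → Q* = 4179.3103, P* = 134.9172.
At the floor P = 223.5, quantity demanded = (239.4 − 223.5)/0.025 = 636.
Sellers' marginal cost at Q' = 636: 118.2 + 0.004·636 = 120.744.
ΔQ = 4179.3103 − 636 = 3543.3103; wedge = 223.5 − 120.744 = 102.756.
Welfare loss = ½ × 3543.3103 × 102.756 = 182048.20.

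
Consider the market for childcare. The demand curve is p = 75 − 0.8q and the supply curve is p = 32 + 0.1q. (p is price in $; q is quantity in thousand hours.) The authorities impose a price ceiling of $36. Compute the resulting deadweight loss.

Competitive equilibrium: 75 − 0.8q = 32 + 0.1q → q* = 47.7778, p* = 36.7778.
At the ceiling p = 36, quantity supplied = (36 − 32)/0.1 = 40.
Willingness to pay at q' = 40: 75 − 0.8·40 = 43.
Δq = 47.7778 − 40 = 7.7778; wedge = 43 − 36 = 7.
DWL = ½ × 7.7778 × 7 = $27.22 thousand.

$27.22 thousand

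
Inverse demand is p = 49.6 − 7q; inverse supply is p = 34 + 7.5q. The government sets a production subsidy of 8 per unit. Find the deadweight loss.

2.21

Competitive equilibrium: 49.6 − 7q = 34 + 7.5q → q* = 1.0759, p* = 42.069.
The subsidy lowers effective supply by 8: p = 26 + 7.5q.
New quantity: 49.6 − 7q = 26 + 7.5q → q' = 1.6276.
Overproduction Δq = 1.6276 − 1.0759 = 0.5517; wedge = subsidy = 8.
Deadweight loss = ½ × 0.5517 × 8 = 2.21.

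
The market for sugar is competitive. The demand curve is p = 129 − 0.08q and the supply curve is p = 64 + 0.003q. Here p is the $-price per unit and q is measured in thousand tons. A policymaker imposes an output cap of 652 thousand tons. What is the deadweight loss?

Competitive equilibrium: 129 − 0.08q = 64 + 0.003q → q* = 783.1325, p* = 66.3494.
At q = 652: demand price = 129 − 0.08·652 = 76.84; supply price = 64 + 0.003·652 = 65.956.
Δq = 783.1325 − 652 = 131.1325; wedge = 76.84 − 65.956 = 10.884.
Deadweight loss = ½ × 131.1325 × 10.884 = $713.62 thousand.

$713.62 thousand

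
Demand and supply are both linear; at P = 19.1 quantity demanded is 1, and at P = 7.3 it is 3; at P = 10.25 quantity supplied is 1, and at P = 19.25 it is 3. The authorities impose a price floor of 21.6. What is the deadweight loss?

8.45

Demand slope = (7.3 − 19.1)/(3 − 1) = −5.9, so P = 25 − 5.9Q.
Supply slope = (19.25 − 10.25)/(3 − 1) = 4.5, so P = 5.75 + 4.5Q.
Competitive equilibrium: 25 − 5.9Q = 5.75 + 4.5Q → Q* = 1.851, P* = 14.0793.
At the floor P = 21.6, quantity demanded = (25 − 21.6)/5.9 = 0.5763.
Sellers' marginal cost at Q' = 0.5763: 5.75 + 4.5·0.5763 = 8.3434.
ΔQ = 1.851 − 0.5763 = 1.2747; wedge = 21.6 − 8.3434 = 13.2566.
Welfare loss = ½ × 1.2747 × 13.2566 = 8.45.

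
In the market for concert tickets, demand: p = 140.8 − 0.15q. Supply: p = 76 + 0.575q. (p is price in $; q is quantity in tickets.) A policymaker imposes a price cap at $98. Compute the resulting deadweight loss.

$947.25

Competitive equilibrium: 140.8 − 0.15q = 76 + 0.575q → q* = 89.3793, p* = 127.3931.
At the ceiling p = 98, quantity supplied = (98 − 76)/0.575 = 38.2609.
Willingness to pay at q' = 38.2609: 140.8 − 0.15·38.2609 = 135.0609.
Δq = 89.3793 − 38.2609 = 51.1184; wedge = 135.0609 − 98 = 37.0609.
DWL = ½ × 51.1184 × 37.0609 = $947.25.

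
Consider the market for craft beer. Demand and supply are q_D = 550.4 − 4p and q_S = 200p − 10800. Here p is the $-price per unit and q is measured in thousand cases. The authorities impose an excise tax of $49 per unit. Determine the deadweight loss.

$4707.84 thousand

In inverse form: demand p = 137.6 − 0.25q, supply p = 54 + 0.005q.
Competitive equilibrium: 137.6 − 0.25q = 54 + 0.005q → q* = 327.8431, p* = 55.6392.
With the tax, the buyer price exceeds the seller price by 49: (137.6 − 0.25q) − (54 + 0.005q) = 49 → q' = 135.6863.
Δq = 327.8431 − 135.6863 = 192.1568; the wedge equals the tax, 49.
Deadweight loss = ½ × 192.1568 × 49 = $4707.84 thousand.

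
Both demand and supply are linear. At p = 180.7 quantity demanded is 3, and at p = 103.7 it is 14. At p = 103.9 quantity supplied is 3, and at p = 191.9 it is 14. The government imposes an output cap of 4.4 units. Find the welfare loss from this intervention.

103.788

Demand slope = (103.7 − 180.7)/(14 − 3) = −7, so p = 201.7 − 7q.
Supply slope = (191.9 − 103.9)/(14 − 3) = 8, so p = 79.9 + 8q.
Competitive equilibrium: 201.7 − 7q = 79.9 + 8q → q* = 8.12, p* = 144.86.
At q = 4.4: demand price = 201.7 − 7·4.4 = 170.9; supply price = 79.9 + 8·4.4 = 115.1.
Δq = 8.12 − 4.4 = 3.72; wedge = 170.9 − 115.1 = 55.8.
DWL = ½ × 3.72 × 55.8 = 103.788.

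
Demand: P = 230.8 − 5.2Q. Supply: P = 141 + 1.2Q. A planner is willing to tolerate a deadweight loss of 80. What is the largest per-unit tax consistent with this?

32

Competitive equilibrium: 230.8 − 5.2Q = 141 + 1.2Q → Q* = 14.0313, P* = 157.8375.
A tax t gives ΔQ = t/6.4 and wedge t, so DWL = t²/12.8.
t²/12.8 = 80 → t² = 1024 → t = 32.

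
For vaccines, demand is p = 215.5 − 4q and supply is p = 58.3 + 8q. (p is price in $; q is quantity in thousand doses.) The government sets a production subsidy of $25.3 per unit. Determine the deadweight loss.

$26.67 thousand

Competitive equilibrium: 215.5 − 4q = 58.3 + 8q → q* = 13.1, p* = 163.1.
The subsidy lowers effective supply by 25.3: p = 33 + 8q.
New quantity: 215.5 − 4q = 33 + 8q → q' = 15.2083.
Overproduction Δq = 15.2083 − 13.1 = 2.1083; wedge = subsidy = 25.3.
Welfare loss = ½ × 2.1083 × 25.3 = $26.67 thousand.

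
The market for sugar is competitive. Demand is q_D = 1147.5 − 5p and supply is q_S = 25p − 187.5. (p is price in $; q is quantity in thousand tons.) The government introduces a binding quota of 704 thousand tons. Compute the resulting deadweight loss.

In inverse form: demand p = 229.5 − 0.2q, supply p = 7.5 + 0.04q.
Competitive equilibrium: 229.5 − 0.2q = 7.5 + 0.04q → q* = 925, p* = 44.5.
At q = 704: demand price = 229.5 − 0.2·704 = 88.7; supply price = 7.5 + 0.04·704 = 35.66.
Δq = 925 − 704 = 221; wedge = 88.7 − 35.66 = 53.04.
Welfare loss = ½ × 221 × 53.04 = $5860.92 thousand.

$5860.92 thousand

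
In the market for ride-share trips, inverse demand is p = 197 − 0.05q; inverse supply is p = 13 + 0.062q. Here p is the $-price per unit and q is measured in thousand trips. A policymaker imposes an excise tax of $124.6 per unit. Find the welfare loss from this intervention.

$69308.75 thousand

Competitive equilibrium: 197 − 0.05q = 13 + 0.062q → q* = 1642.8571, p* = 114.8571.
With the tax, the buyer price exceeds the seller price by 124.6: (197 − 0.05q) − (13 + 0.062q) = 124.6 → q' = 530.3571.
Δq = 1642.8571 − 530.3571 = 1112.5; the wedge equals the tax, 124.6.
Welfare loss = ½ × 1112.5 × 124.6 = $69308.75 thousand.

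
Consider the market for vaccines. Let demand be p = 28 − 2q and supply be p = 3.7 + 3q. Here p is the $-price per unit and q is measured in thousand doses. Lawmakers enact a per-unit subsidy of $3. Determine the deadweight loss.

$0.90 thousand

Competitive equilibrium: 28 − 2q = 3.7 + 3q → q* = 4.86, p* = 18.28.
The subsidy lowers effective supply by 3: p = 0.7 + 3q.
New quantity: 28 − 2q = 0.7 + 3q → q' = 5.46.
Overproduction Δq = 5.46 − 4.86 = 0.6; wedge = subsidy = 3.
DWL = ½ × 0.6 × 3 = $0.90 thousand.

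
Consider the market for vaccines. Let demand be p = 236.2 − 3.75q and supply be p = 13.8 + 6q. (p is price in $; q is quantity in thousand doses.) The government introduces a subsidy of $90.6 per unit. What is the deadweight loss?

Competitive equilibrium: 236.2 − 3.75q = 13.8 + 6q → q* = 22.8103, p* = 150.6615.
The subsidy lowers effective supply by 90.6: p = 6q − 76.8.
New quantity: 236.2 − 3.75q = 6q − 76.8 → q' = 32.1026.
Overproduction Δq = 32.1026 − 22.8103 = 9.2923; wedge = subsidy = 90.6.
Welfare loss = ½ × 9.2923 × 90.6 = $420.94 thousand.

$420.94 thousand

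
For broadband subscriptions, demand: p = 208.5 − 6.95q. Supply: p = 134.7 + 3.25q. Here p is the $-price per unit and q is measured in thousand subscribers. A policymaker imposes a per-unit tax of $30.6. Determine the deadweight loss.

Competitive equilibrium: 208.5 − 6.95q = 134.7 + 3.25q → q* = 7.2353, p* = 158.2147.
With the tax, the buyer price exceeds the seller price by 30.6: (208.5 − 6.95q) − (134.7 + 3.25q) = 30.6 → q' = 4.2353.
Δq = 7.2353 − 4.2353 = 3; the wedge equals the tax, 30.6.
The triangle = ½ × 3 × 30.6 = $45.90 thousand.

$45.90 thousand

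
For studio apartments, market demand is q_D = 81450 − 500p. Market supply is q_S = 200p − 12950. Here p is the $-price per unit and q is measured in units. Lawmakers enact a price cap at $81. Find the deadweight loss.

$406082.86

In inverse form: demand p = 162.9 − 0.002q, supply p = 64.75 + 0.005q.
Competitive equilibrium: 162.9 − 0.002q = 64.75 + 0.005q → q* = 14021.4286, p* = 134.8571.
At the ceiling p = 81, quantity supplied = (81 − 64.75)/0.005 = 3250.
Willingness to pay at q' = 3250: 162.9 − 0.002·3250 = 156.4.
Δq = 14021.4286 − 3250 = 10771.4286; wedge = 156.4 − 81 = 75.4.
Welfare loss = ½ × 10771.4286 × 75.4 = $406082.86.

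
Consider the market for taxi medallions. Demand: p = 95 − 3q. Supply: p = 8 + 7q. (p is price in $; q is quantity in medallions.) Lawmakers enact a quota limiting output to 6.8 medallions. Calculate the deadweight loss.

$18.05

Competitive equilibrium: 95 − 3q = 8 + 7q → q* = 8.7, p* = 68.9.
At q = 6.8: demand price = 95 − 3·6.8 = 74.6; supply price = 8 + 7·6.8 = 55.6.
Δq = 8.7 − 6.8 = 1.9; wedge = 74.6 − 55.6 = 19.
The triangle = ½ × 1.9 × 19 = $18.05.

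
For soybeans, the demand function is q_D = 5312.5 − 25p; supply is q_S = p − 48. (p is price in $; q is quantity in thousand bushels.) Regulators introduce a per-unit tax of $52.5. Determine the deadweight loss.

In inverse form: demand p = 212.5 − 0.04q, supply p = 48 + q.
Competitive equilibrium: 212.5 − 0.04q = 48 + q → q* = 158.1731, p* = 206.1731.
With the tax, the buyer price exceeds the seller price by 52.5: (212.5 − 0.04q) − (48 + q) = 52.5 → q' = 107.6923.
Δq = 158.1731 − 107.6923 = 50.4808; the wedge equals the tax, 52.5.
DWL = ½ × 50.4808 × 52.5 = $1325.12 thousand.

$1325.12 thousand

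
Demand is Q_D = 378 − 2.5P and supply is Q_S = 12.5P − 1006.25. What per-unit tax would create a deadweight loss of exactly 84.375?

In inverse form: demand P = 151.2 − 0.4Q, supply P = 80.5 + 0.08Q.
Competitive equilibrium: 151.2 − 0.4Q = 80.5 + 0.08Q → Q* = 147.2917, P* = 92.2833.
A tax t gives ΔQ = t/0.48 and wedge t, so DWL = t²/0.96.
t²/0.96 = 84.375 → t² = 81 → t = 9.

9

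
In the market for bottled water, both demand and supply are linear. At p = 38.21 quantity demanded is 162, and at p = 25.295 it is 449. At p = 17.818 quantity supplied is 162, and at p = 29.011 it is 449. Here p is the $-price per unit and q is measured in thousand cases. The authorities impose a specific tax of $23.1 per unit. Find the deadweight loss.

Demand slope = (25.295 − 38.21)/(449 − 162) = −0.045, so p = 45.5 − 0.045q.
Supply slope = (29.011 − 17.818)/(449 − 162) = 0.039, so p = 11.5 + 0.039q.
Competitive equilibrium: 45.5 − 0.045q = 11.5 + 0.039q → q* = 404.7619, p* = 27.2857.
With the tax, the buyer price exceeds the seller price by 23.1: (45.5 − 0.045q) − (11.5 + 0.039q) = 23.1 → q' = 129.7619.
Δq = 404.7619 − 129.7619 = 275; the wedge equals the tax, 23.1.
Welfare loss = ½ × 275 × 23.1 = $3176.25 thousand.

$3176.25 thousand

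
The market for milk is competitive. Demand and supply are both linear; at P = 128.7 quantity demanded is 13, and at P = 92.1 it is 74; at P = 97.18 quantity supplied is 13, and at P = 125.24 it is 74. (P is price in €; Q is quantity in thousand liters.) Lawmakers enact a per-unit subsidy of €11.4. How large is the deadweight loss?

Demand slope = (92.1 − 128.7)/(74 − 13) = −0.6, so P = 136.5 − 0.6Q.
Supply slope = (125.24 − 97.18)/(74 − 13) = 0.46, so P = 91.2 + 0.46Q.
Competitive equilibrium: 136.5 − 0.6Q = 91.2 + 0.46Q → Q* = 42.7358, P* = 110.8585.
The subsidy lowers effective supply by 11.4: P = 79.8 + 0.46Q.
New quantity: 136.5 − 0.6Q = 79.8 + 0.46Q → Q' = 53.4906.
Overproduction ΔQ = 53.4906 − 42.7358 = 10.7548; wedge = subsidy = 11.4.
Welfare loss = ½ × 10.7548 × 11.4 = €61.30 thousand.

€61.30 thousand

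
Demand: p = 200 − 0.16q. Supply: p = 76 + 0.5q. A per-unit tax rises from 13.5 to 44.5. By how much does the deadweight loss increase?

Competitive equilibrium: 200 − 0.16q = 76 + 0.5q → q* = 187.8788, p* = 169.9394.
For a per-unit tax t: Δq = t/0.66, so DWL = ½·t·(t/0.66) = t²/1.32.
At t = 13.5: DWL = 138.068. At t = 44.5: DWL = 1500.189.
Increase = 1500.189 − 138.068 = 1362.12.

1362.12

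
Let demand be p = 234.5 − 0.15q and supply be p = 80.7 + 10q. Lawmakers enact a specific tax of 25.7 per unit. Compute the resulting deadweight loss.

Competitive equilibrium: 234.5 − 0.15q = 80.7 + 10q → q* = 15.1527, p* = 232.2271.
With the tax, the buyer price exceeds the seller price by 25.7: (234.5 − 0.15q) − (80.7 + 10q) = 25.7 → q' = 12.6207.
Δq = 15.1527 − 12.6207 = 2.532; the wedge equals the tax, 25.7.
Deadweight loss = ½ × 2.532 × 25.7 = 32.54.

32.54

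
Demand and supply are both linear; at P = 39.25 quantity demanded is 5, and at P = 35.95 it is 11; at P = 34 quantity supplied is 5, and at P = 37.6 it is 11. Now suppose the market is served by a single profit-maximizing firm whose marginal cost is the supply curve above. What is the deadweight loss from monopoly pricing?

Demand slope = (35.95 − 39.25)/(11 − 5) = −0.55, so P = 42 − 0.55Q.
Supply slope = (37.6 − 34)/(11 − 5) = 0.6, so P = 31 + 0.6Q.
Competitive equilibrium: 42 − 0.55Q = 31 + 0.6Q → Q* = 9.5652, P* = 36.7391.
Marginal revenue: MR = 42 − 1.1Q. Set MR = MC: 42 − 1.1Q = 31 + 0.6Q → Q_m = 6.4706.
Price P_m = 42 − 0.55·6.4706 = 38.4412; MC(Q_m) = 31 + 0.6·6.4706 = 34.8824.
Competitive Q* = 9.5652, so ΔQ = 3.0946; wedge = 38.4412 − 34.8824 = 3.5588.
Welfare loss = ½ × 3.0946 × 3.5588 = 5.51.

5.51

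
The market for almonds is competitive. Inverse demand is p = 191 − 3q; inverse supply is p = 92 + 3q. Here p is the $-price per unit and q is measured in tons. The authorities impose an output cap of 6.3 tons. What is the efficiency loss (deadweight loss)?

$312.12

Competitive equilibrium: 191 − 3q = 92 + 3q → q* = 16.5, p* = 141.5.
At q = 6.3: demand price = 191 − 3·6.3 = 172.1; supply price = 92 + 3·6.3 = 110.9.
Δq = 16.5 − 6.3 = 10.2; wedge = 172.1 − 110.9 = 61.2.
Welfare loss = ½ × 10.2 × 61.2 = $312.12.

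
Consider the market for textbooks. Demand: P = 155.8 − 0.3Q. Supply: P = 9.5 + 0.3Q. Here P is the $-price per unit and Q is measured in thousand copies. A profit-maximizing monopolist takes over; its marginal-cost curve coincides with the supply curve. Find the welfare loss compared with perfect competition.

Competitive equilibrium: 155.8 − 0.3Q = 9.5 + 0.3Q → Q* = 243.8333, P* = 82.65.
Marginal revenue: MR = 155.8 − 0.6Q. Set MR = MC: 155.8 − 0.6Q = 9.5 + 0.3Q → Q_m = 162.5556.
Price P_m = 155.8 − 0.3·162.5556 = 107.0333; MC(Q_m) = 9.5 + 0.3·162.5556 = 58.2667.
Competitive Q* = 243.8333, so ΔQ = 81.2777; wedge = 107.0333 − 58.2667 = 48.7666.
The triangle = ½ × 81.2777 × 48.7666 = $1981.82 thousand.

$1981.82 thousand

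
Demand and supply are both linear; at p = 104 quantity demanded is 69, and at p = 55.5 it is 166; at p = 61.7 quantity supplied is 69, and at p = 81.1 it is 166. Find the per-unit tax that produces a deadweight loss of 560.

28

Demand slope = (55.5 − 104)/(166 − 69) = −0.5, so p = 138.5 − 0.5q.
Supply slope = (81.1 − 61.7)/(166 − 69) = 0.2, so p = 47.9 + 0.2q.
Competitive equilibrium: 138.5 − 0.5q = 47.9 + 0.2q → q* = 129.4286, p* = 73.7857.
A tax t gives Δq = t/0.7 and wedge t, so DWL = t²/1.4.
t²/1.4 = 560 → t² = 784 → t = 28.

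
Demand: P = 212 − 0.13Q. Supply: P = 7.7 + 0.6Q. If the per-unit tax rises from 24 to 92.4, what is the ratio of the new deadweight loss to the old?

Competitive equilibrium: 212 − 0.13Q = 7.7 + 0.6Q → Q* = 279.863, P* = 175.6178.
For a per-unit tax t: ΔQ = t/0.73, so DWL = ½·t·(t/0.73) = t²/1.46.
At t = 24: DWL = 394.521. At t = 92.4: DWL = 5847.781.
Ratio = (92.4/24)² = 14.8225.

14.8225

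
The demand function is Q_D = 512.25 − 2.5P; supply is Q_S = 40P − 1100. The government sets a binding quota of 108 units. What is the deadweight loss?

In inverse form: demand P = 204.9 − 0.4Q, supply P = 27.5 + 0.025Q.
Competitive equilibrium: 204.9 − 0.4Q = 27.5 + 0.025Q → Q* = 417.41176, P* = 37.93529.
At Q = 108: demand price = 204.9 − 0.4·108 = 161.7; supply price = 27.5 + 0.025·108 = 30.2.
ΔQ = 417.41176 − 108 = 309.41176; wedge = 161.7 − 30.2 = 131.5.
DWL = ½ × 309.41176 × 131.5 = 20343.82.

20343.82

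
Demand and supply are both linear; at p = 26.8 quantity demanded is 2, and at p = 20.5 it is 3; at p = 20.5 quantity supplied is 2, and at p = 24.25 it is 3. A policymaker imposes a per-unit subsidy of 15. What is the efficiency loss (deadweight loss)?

Demand slope = (20.5 − 26.8)/(3 − 2) = −6.3, so p = 39.4 − 6.3q.
Supply slope = (24.25 − 20.5)/(3 − 2) = 3.75, so p = 13 + 3.75q.
Competitive equilibrium: 39.4 − 6.3q = 13 + 3.75q → q* = 2.6269, p* = 22.8507.
The subsidy lowers effective supply by 15: p = 3.75q − 2.
New quantity: 39.4 − 6.3q = 3.75q − 2 → q' = 4.1194.
Overproduction Δq = 4.1194 − 2.6269 = 1.4925; wedge = subsidy = 15.
Welfare loss = ½ × 1.4925 × 15 = 11.19.

11.19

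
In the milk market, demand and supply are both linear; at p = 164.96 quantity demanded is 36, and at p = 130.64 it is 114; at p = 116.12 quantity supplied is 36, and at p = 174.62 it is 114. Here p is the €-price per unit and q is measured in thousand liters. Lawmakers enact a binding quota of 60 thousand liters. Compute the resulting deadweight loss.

Demand slope = (130.64 − 164.96)/(114 − 36) = −0.44, so p = 180.8 − 0.44q.
Supply slope = (174.62 − 116.12)/(114 − 36) = 0.75, so p = 89.12 + 0.75q.
Competitive equilibrium: 180.8 − 0.44q = 89.12 + 0.75q → q* = 77.042, p* = 146.9015.
At q = 60: demand price = 180.8 − 0.44·60 = 154.4; supply price = 89.12 + 0.75·60 = 134.12.
Δq = 77.042 − 60 = 17.042; wedge = 154.4 − 134.12 = 20.28.
Deadweight loss = ½ × 17.042 × 20.28 = €172.81 thousand.

€172.81 thousand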